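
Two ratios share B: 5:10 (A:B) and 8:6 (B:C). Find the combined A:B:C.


Match B: multiply A:B by 8 → 40:80
Multiply B:C by 10 → 80:60
Combined: 40:80:60
GCD = 20
= 2:4:3

2:4:3


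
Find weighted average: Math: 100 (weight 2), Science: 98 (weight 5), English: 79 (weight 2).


Numerator = 100×2 + 98×5 + 79×2
= 200 + 490 + 158
= 848
Total weight = 9
Weighted avg = 848/9
= 94.22

94.22


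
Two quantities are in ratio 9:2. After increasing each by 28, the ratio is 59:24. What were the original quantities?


Let A = 9k, B = 2k.
(9k + 28) / (2k + 28) = 59/24
Cross-multiply: 24(9k + 28) = 59(2k + 28)
216k + 672 = 118k + 1652
216k - 118k = 1652 - 672
98k = 980
k = 980/98 = 10
A = 9×10 = 90, B = 2×10 = 20
= A = 90, B = 20

A = 90, B = 20


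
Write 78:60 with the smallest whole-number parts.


GCD(78, 60) = 6
78/6 : 60/6
= 13:10

13:10


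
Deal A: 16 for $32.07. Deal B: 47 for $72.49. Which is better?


Deal A: $32.07/16 = $2.0044/unit
Deal B: $72.49/47 = $1.5423/unit
B is cheaper per unit
= Deal B

Deal B


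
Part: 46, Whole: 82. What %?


Percentage = (part / whole) × 100
= (46 / 82) × 100
≈ 56.10%

56.10%


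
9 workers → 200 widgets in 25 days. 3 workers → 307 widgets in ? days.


Days ∝ work / workers, so d₂ = d₁ × (m₁/m₂) × (w₂/w₁)
Workers factor (inverse): 9/3 = 3.0000
Work factor (direct): 307/200 = 1.5350
d₂ = 25 × 9/3 × 307/200 = (25 × 9 × 307) / (3 × 200) = 69075/600
≈ 115.13 days

115.13 days


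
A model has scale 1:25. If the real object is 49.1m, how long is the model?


Model size = real / scale
= 49.1 / 25
= 1.9640 m

1.9640 m


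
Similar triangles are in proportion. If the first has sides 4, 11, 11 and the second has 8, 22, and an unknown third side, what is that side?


Scale factor = 8/4 = 2
Missing side = 11 × 2
= 22.0

22.0


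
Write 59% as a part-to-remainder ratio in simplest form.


59% means 59 parts out of 100; remainder = 41
Part : remainder = 59:41
GCD = 1
= 59:41

59:41


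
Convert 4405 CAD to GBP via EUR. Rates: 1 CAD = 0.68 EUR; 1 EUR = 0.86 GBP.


Step 1: 4405 CAD × 0.68 = 2995.40 EUR
Step 2: 2995.40 EUR × 0.86 = 2576.04 GBP
Implied rate CAD→GBP = 0.68 × 0.86 = 0.5848
= 2576.04 GBP

2576.04 GBP


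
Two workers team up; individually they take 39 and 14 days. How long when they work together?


Rate of A = 1/39 per day
Rate of B = 1/14 per day
Combined rate = 1/39 + 1/14 = 53/546 ≈ 0.0971 per day
Days = 1 / combined rate = 546/53
≈ 10.30 days

10.30 days


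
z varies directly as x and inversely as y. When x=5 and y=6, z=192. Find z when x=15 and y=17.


z = k·x/y
Solve for k using the known point: k = z·y/x = 192×6/5 = 1152/5 = 230.4000
Now evaluate at x=15, y=17:
z = k × 15 / 17 = (1152 × 15) / (5 × 17) = 17280/85
≈ 203.2941

203.2941


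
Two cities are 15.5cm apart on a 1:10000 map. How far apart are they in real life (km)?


Real distance = map distance × scale
= 15.5cm × 10000
= 155000 cm = 1550.0 m
= 1.550 km

1.550 km


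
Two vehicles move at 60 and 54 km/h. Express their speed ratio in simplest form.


Ratio = 60:54
GCD = 6
Simplified = 10:9
Time ratio (same distance) = 9:10
Speed ratio = 10:9

10:9


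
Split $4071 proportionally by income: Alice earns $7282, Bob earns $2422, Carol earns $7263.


Total income = 7282 + 2422 + 7263 = $16967
Alice: $4071 × 7282/16967 = $1747.22
Bob: $4071 × 2422/16967 = $581.13
Carol: $4071 × 7263/16967 = $1742.66
= Alice: $1747.22, Bob: $581.13, Carol: $1742.66

Alice: $1747.22, Bob: $581.13, Carol: $1742.66


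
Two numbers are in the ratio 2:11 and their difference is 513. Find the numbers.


Let A = 2k, B = 11k.
11k - 2k = 513
9k = 513 → k = 513/9 = 57
A = 2×57 = 114, B = 11×57 = 627
= A = 114, B = 627

A = 114, B = 627


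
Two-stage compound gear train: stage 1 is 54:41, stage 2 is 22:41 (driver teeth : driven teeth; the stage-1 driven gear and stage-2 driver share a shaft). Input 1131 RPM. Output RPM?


Stage 1: RPM_B = RPM_A × t_A/t_B = 1131 × 54/41 = 61074/41 ≈ 1489.61
B and C share a shaft → RPM_C = RPM_B
Stage 2: RPM_D = RPM_C × t_C/t_D = RPM_A × (t_A×t_C)/(t_B×t_D)
Overall ratio = (54×22)/(41×41) = 1188/1681
RPM_D = 1131 × 1188/1681 = 1343628/1681
≈ 799.30 RPM

799.30 RPM


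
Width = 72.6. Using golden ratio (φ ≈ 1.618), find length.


φ = (1 + √5) / 2 ≈ 1.618
Length = width × φ = 72.6 × 1.618 = 117.4668
≈ 117.47

117.47


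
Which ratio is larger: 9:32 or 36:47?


9/32 = 0.2812
36/47 = 0.7660
0.2812 < 0.7660, so 9:32 is less
= 36:47

36:47


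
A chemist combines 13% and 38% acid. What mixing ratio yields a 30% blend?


Let x parts of 13% mix with y parts of 38%.
13x + 38y = 30(x + y)
13x + 38y = 30x + 30y
x(13 - 30) = y(30 - 38)
x/y = (38 - 30)/(30 - 13) = 8/17
Simplify: 8:17
= 8:17

8:17


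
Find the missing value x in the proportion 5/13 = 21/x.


Cross multiply: 5 × x = 13 × 21
5x = 273
x = 273 / 5
= 54.60

54.60


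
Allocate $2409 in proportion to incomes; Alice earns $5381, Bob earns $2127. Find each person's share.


Total income = 5381 + 2127 = $7508
Alice: $2409 × 5381/7508 = $1726.54
Bob: $2409 × 2127/7508 = $682.46
= Alice: $1726.54, Bob: $682.46

Alice: $1726.54, Bob: $682.46


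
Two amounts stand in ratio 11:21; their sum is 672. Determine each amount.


Let A = 11k, B = 21k.
11k + 21k = 672
32k = 672 → k = 672/32 = 21
A = 11×21 = 231, B = 21×21 = 441
= A = 231, B = 441

A = 231, B = 441


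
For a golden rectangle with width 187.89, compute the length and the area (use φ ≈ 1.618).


φ = (1 + √5) / 2 ≈ 1.618
Length = width × φ = 187.89 × 1.618 = 304.00602
≈ 304.01
Area = width × length = 187.89 × 304.00602 = 57119.6910978 ≈ 57119.69
= Length: 304.01, Area: 57119.69

Length: 304.01, Area: 57119.69


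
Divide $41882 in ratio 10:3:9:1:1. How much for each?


Total parts = 10 + 3 + 9 + 1 + 1 = 24
Part 1: 41882 × 10/24 = 17450.83
Part 2: 41882 × 3/24 = 5235.25
Part 3: 41882 × 9/24 = 15705.75
Part 4: 41882 × 1/24 = 1745.08
Part 5: 41882 × 1/24 = 1745.08
= Part 1: $17450.83, Part 2: $5235.25, Part 3: $15705.75, Part 4: $1745.08, Part 5: $1745.08

Part 1: $17450.83, Part 2: $5235.25, Part 3: $15705.75, Part 4: $1745.08, Part 5: $1745.08


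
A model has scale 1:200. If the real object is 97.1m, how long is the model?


Model size = real / scale
= 97.1 / 200
= 0.4855 m

0.4855 m


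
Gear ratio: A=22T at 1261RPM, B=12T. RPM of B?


Gear ratio = 22:12 = 11:6
RPM_B = RPM_A × (teeth_A / teeth_B)
= 1261 × (22/12)
= 2311.8 RPM

2311.8 RPM


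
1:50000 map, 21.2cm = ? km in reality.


Real distance = map distance × scale
= 21.2cm × 50000
= 1060000 cm = 10600.0 m
= 10.600 km

10.600 km


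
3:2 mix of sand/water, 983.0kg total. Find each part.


Total parts = 3 + 2 = 5
sand: 983.0 × 3/5 = 589.8kg
water: 983.0 × 2/5 = 393.2kg
= 589.8kg and 393.2kg

589.8kg and 393.2kg


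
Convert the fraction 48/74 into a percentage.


Percentage = (part / whole) × 100
= (48 / 74) × 100
≈ 64.86%

64.86%


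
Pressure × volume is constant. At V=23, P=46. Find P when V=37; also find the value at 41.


Inverse proportion: x × y = constant
k = 23 × 46 = 1058
At x=37: k/37 = 28.59
At x=41: k/41 = 25.80
= 28.59 and 25.80

28.59 and 25.80


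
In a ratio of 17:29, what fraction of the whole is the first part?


Total parts = 17 + 29 = 46
First part: 17/46 = 17/46
= 17/46

17/46


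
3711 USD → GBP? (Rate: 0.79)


Amount × rate = 3711 × 0.79
= 2931.69 GBP

2931.69 GBP


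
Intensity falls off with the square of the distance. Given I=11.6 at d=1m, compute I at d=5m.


I₁d₁² = I₂d₂²
I₂ = I₁ × (d₁/d₂)²
= 11.6 × (1/5)²
= 11.6 × 1/25
= 11.6/25
= 0.4640

0.4640


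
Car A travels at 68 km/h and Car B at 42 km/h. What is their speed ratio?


Ratio = 68:42
GCD = 2
Simplified = 34:21
Time ratio (same distance) = 21:34
Speed ratio = 34:21

34:21


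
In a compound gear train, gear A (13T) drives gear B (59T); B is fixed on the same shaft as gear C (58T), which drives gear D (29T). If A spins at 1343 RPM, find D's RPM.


Stage 1: RPM_B = RPM_A × t_A/t_B = 1343 × 13/59 = 17459/59 ≈ 295.92
B and C share a shaft → RPM_C = RPM_B
Stage 2: RPM_D = RPM_C × t_C/t_D = RPM_A × (t_A×t_C)/(t_B×t_D)
Overall ratio = (13×58)/(59×29) = 754/1711
RPM_D = 1343 × 754/1711 = 1012622/1711
≈ 591.83 RPM

591.83 RPM


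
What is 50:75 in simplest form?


GCD(50, 75) = 25
50/25 : 75/25
= 2:3

2:3


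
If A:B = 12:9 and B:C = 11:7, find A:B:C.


Match B: multiply A:B by 11 → 132:99
Multiply B:C by 9 → 99:63
Combined: 132:99:63
GCD = 3
= 44:33:21

44:33:21


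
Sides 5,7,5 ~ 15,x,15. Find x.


Scale factor = 15/5 = 3
Missing side = 7 × 3
= 21.0

21.0


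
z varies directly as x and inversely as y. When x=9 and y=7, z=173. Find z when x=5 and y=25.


z = k·x/y
Solve for k using the known point: k = z·y/x = 173×7/9 = 1211/9 ≈ 134.5556
Now evaluate at x=5, y=25:
z = k × 5 / 25 = (1211 × 5) / (9 × 25) = 6055/225
≈ 26.9111

26.9111


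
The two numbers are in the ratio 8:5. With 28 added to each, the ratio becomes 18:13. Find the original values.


Let A = 8k, B = 5k.
(8k + 28) / (5k + 28) = 18/13
Cross-multiply: 13(8k + 28) = 18(5k + 28)
104k + 364 = 90k + 504
104k - 90k = 504 - 364
14k = 140
k = 140/14 = 10
A = 8×10 = 80, B = 5×10 = 50
= A = 80, B = 50

A = 80, B = 50


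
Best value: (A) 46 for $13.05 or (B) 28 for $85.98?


Deal A: $13.05/46 = $0.2837/unit
Deal B: $85.98/28 = $3.0707/unit
A is cheaper per unit
= Deal A

Deal A


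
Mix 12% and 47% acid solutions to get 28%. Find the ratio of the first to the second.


Let x parts of 12% mix with y parts of 47%.
12x + 47y = 28(x + y)
12x + 47y = 28x + 28y
x(12 - 28) = y(28 - 47)
x/y = (47 - 28)/(28 - 12) = 19/16
Simplify: 19:16
= 19:16

19:16


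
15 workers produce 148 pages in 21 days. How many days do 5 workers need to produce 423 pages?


Days ∝ work / workers, so d₂ = d₁ × (m₁/m₂) × (w₂/w₁)
Workers factor (inverse): 15/5 = 3.0000
Work factor (direct): 423/148 ≈ 2.8581
d₂ = 21 × 15/5 × 423/148 = (21 × 15 × 423) / (5 × 148) = 133245/740
≈ 180.06 days

180.06 days


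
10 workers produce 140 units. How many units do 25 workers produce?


Direct proportion: y/x = constant
k = 140/10 = 14.0000
y₂ = k × 25 = 140 × 25 / 10 = 3500/10
= 350.00

350.00


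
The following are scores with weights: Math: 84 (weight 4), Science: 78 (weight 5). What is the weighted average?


Numerator = 84×4 + 78×5
= 336 + 390
= 726
Total weight = 9
Weighted avg = 726/9
= 80.67

80.67


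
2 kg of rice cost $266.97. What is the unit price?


Unit rate = total / quantity
= 266.97 / 2
= $133.49 per unit

$133.49 per unit


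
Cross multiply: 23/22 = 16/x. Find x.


Cross multiply: 23 × x = 22 × 16
23x = 352
x = 352 / 23
= 15.30

15.30


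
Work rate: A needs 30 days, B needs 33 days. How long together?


Rate of A = 1/30 per day
Rate of B = 1/33 per day
Combined rate = 1/30 + 1/33 = 63/990 ≈ 0.0636 per day
Days = 1 / combined rate = 990/63
≈ 15.71 days

15.71 days


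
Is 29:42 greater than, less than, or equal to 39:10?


29/42 = 0.6905
39/10 = 3.9000
0.6905 < 3.9000, so 29:42 is less
= less than

less than


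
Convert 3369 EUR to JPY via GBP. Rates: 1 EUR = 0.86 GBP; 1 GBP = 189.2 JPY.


Step 1: 3369 EUR × 0.86 = 2897.34 GBP
Step 2: 2897.34 GBP × 189.2 = 548176.73 JPY
Implied rate EUR→JPY = 0.86 × 189.2 = 162.7120
= 548176.73 JPY

548176.73 JPY


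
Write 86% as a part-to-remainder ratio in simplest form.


86% means 86 parts out of 100; remainder = 14
Part : remainder = 86:14
GCD = 2
= 43:7

43:7


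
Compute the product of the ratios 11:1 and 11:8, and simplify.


Compound ratio = (11×11) : (1×8)
= 121:8
GCD = 1
= 121:8

121:8


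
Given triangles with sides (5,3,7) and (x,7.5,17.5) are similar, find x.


Scale factor = 7.5/3 = 2.5
Missing side = 5 × 2.5
= 12.5

12.5


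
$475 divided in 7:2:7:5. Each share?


Total parts = 7 + 2 + 7 + 5 = 21
Part 1: 475 × 7/21 = 158.33
Part 2: 475 × 2/21 = 45.24
Part 3: 475 × 7/21 = 158.33
Part 4: 475 × 5/21 = 113.10
= Part 1: $158.33, Part 2: $45.24, Part 3: $158.33, Part 4: $113.10

Part 1: $158.33, Part 2: $45.24, Part 3: $158.33, Part 4: $113.10


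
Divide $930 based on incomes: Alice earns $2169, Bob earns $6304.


Total income = 2169 + 6304 = $8473
Alice: $930 × 2169/8473 = $238.07
Bob: $930 × 6304/8473 = $691.93
= Alice: $238.07, Bob: $691.93

Alice: $238.07, Bob: $691.93


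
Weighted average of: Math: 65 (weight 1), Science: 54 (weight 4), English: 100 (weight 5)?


Numerator = 65×1 + 54×4 + 100×5
= 65 + 216 + 500
= 781
Total weight = 10
Weighted avg = 781/10
= 78.10

78.10


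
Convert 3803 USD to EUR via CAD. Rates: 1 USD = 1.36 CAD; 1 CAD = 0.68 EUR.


Step 1: 3803 USD × 1.36 = 5172.08 CAD
Step 2: 5172.08 CAD × 0.68 = 3517.01 EUR
Implied rate USD→EUR = 1.36 × 0.68 = 0.9248
= 3517.01 EUR

3517.01 EUR


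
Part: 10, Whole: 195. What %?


Percentage = (part / whole) × 100
= (10 / 195) × 100
≈ 5.13%

5.13%


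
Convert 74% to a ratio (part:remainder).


74% means 74 parts out of 100; remainder = 26
Part : remainder = 74:26
GCD = 2
= 37:13

37:13


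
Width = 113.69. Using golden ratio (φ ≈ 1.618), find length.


φ = (1 + √5) / 2 ≈ 1.618
Length = width × φ = 113.69 × 1.618 = 183.95042
≈ 183.95

183.95


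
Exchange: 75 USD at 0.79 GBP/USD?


Amount × rate = 75 × 0.79
= 59.25 GBP

59.25 GBP


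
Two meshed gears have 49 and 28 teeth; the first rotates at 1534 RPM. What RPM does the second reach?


Gear ratio = 49:28 = 7:4
RPM_B = RPM_A × (teeth_A / teeth_B)
= 1534 × (49/28)
= 2684.5 RPM

2684.5 RPM


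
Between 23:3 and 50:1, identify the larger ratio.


23/3 = 7.6667
50/1 = 50.0000
7.6667 < 50.0000, so 23:3 is less
= 50:1

50:1


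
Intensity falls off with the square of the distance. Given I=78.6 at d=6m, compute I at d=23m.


I₁d₁² = I₂d₂²
I₂ = I₁ × (d₁/d₂)²
= 78.6 × (6/23)²
= 78.6 × 36/529
= 2829.6/529
≈ 5.3490

5.3490


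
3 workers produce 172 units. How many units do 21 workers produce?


Direct proportion: y/x = constant
k = 172/3 ≈ 57.3333
y₂ = k × 21 = 172 × 21 / 3 = 3612/3
= 1204.00

1204.00


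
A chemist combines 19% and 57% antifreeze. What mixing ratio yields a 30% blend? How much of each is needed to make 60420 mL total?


Let x parts of 19% mix with y parts of 57%.
19x + 57y = 30(x + y)
19x + 57y = 30x + 30y
x(19 - 30) = y(30 - 57)
x/y = (57 - 30)/(30 - 19) = 27/11
Simplify: 27:11
Total parts = 38; one part = 60420/38 = 1590.00 mL
19% solution: 27×1590.00 = 42930.00 mL
57% solution: 11×1590.00 = 17490.00 mL
= ratio 27:11; 42930.00 mL and 17490.00 mL

ratio 27:11; 42930.00 mL and 17490.00 mL


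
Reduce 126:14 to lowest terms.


GCD(126, 14) = 14
126/14 : 14/14
= 9:1

9:1


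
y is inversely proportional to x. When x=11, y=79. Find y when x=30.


Inverse proportion: x × y = constant
k = 11 × 79 = 869
y₂ = k / 30 = 869 / 30
= 28.97

28.97


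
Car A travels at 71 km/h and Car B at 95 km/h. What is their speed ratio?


Ratio = 71:95
GCD = 1
Simplified = 71:95
Time ratio (same distance) = 95:71
Speed ratio = 71:95

71:95


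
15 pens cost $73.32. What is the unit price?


Unit rate = total / quantity
= 73.32 / 15
= $4.89 per unit

$4.89 per unit


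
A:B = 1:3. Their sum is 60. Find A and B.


Let A = 1k, B = 3k.
1k + 3k = 60
4k = 60 → k = 60/4 = 15
A = 1×15 = 15, B = 3×15 = 45
= A = 15, B = 45

A = 15, B = 45


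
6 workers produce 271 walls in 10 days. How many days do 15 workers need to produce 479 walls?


Days ∝ work / workers, so d₂ = d₁ × (m₁/m₂) × (w₂/w₁)
Workers factor (inverse): 6/15 = 0.4000
Work factor (direct): 479/271 ≈ 1.7675
d₂ = 10 × 6/15 × 479/271 = (10 × 6 × 479) / (15 × 271) = 28740/4065
≈ 7.07 days

7.07 days


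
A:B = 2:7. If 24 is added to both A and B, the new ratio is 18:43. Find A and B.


Let A = 2k, B = 7k.
(2k + 24) / (7k + 24) = 18/43
Cross-multiply: 43(2k + 24) = 18(7k + 24)
86k + 1032 = 126k + 432
86k - 126k = 432 - 1032
-40k = -600
k = -600/-40 = 15
A = 2×15 = 30, B = 7×15 = 105
= A = 30, B = 105

A = 30, B = 105


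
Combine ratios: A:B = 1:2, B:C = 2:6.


Match B: multiply A:B by 2 → 2:4
Multiply B:C by 2 → 4:12
Combined: 2:4:12
GCD = 2
= 1:2:6

1:2:6


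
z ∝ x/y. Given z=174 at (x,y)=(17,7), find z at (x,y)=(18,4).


z = k·x/y
Solve for k using the known point: k = z·y/x = 174×7/17 = 1218/17 ≈ 71.6471
Now evaluate at x=18, y=4:
z = k × 18 / 4 = (1218 × 18) / (17 × 4) = 21924/68
≈ 322.4118

322.4118


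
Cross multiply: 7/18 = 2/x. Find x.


Cross multiply: 7 × x = 18 × 2
7x = 36
x = 36 / 7
= 5.14

5.14


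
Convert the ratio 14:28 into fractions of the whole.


Total parts = 14 + 28 = 42
First part: 14/42 = 1/3
Second part: 28/42 = 2/3
= 1/3 and 2/3

1/3 and 2/3


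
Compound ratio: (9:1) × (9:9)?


Compound ratio = (9×9) : (1×9)
= 81:9
GCD = 9
= 9:1

9:1


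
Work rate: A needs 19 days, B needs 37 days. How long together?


Rate of A = 1/19 per day
Rate of B = 1/37 per day
Combined rate = 1/19 + 1/37 = 56/703 ≈ 0.0797 per day
Days = 1 / combined rate = 703/56
≈ 12.55 days

12.55 days


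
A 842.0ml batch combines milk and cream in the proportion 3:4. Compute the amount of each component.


Total parts = 3 + 4 = 7
milk: 842.0 × 3/7 = 360.9ml
cream: 842.0 × 4/7 = 481.1ml
= 360.9ml and 481.1ml

360.9ml and 481.1ml


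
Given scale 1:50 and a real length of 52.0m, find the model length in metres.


Model size = real / scale
= 52.0 / 50
= 1.0400 m

1.0400 m


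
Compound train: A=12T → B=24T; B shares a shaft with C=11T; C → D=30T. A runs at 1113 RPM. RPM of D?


Stage 1: RPM_B = RPM_A × t_A/t_B = 1113 × 12/24 = 13356/24 = 556.50
B and C share a shaft → RPM_C = RPM_B
Stage 2: RPM_D = RPM_C × t_C/t_D = RPM_A × (t_A×t_C)/(t_B×t_D)
Overall ratio = (12×11)/(24×30) = 132/720
RPM_D = 1113 × 132/720 = 146916/720
= 204.05 RPM

204.05 RPM


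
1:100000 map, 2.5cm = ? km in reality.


Real distance = map distance × scale
= 2.5cm × 100000
= 250000 cm = 2500.0 m
= 2.500 km

2.500 km


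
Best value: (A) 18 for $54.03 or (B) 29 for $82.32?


Deal A: $54.03/18 = $3.0017/unit
Deal B: $82.32/29 = $2.8386/unit
B is cheaper per unit
= Deal B

Deal B


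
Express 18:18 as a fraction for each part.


Total parts = 18 + 18 = 36
First part: 18/36 = 1/2
Second part: 18/36 = 1/2
= 1/2 and 1/2

1/2 and 1/2


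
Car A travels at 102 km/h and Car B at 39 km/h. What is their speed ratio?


Ratio = 102:39
GCD = 3
Simplified = 34:13
Time ratio (same distance) = 13:34
Speed ratio = 34:13

34:13


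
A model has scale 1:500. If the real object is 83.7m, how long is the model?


Model size = real / scale
= 83.7 / 500
= 0.1674 m

0.1674 m


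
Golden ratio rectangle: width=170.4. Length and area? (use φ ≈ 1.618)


φ = (1 + √5) / 2 ≈ 1.618
Length = width × φ = 170.4 × 1.618 = 275.7072
≈ 275.71
Area = width × length = 170.4 × 275.7072 = 46980.50688 ≈ 46980.51
= Length: 275.71, Area: 46980.51

Length: 275.71, Area: 46980.51


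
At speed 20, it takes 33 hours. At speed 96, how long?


Inverse proportion: x × y = constant
k = 20 × 33 = 660
y₂ = k / 96 = 660 / 96
= 6.88

6.88


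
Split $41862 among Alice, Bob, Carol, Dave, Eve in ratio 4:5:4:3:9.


Total parts = 4 + 5 + 4 + 3 + 9 = 25
Alice: 41862 × 4/25 = 6697.92
Bob: 41862 × 5/25 = 8372.40
Carol: 41862 × 4/25 = 6697.92
Dave: 41862 × 3/25 = 5023.44
Eve: 41862 × 9/25 = 15070.32
= Alice: $6697.92, Bob: $8372.40, Carol: $6697.92, Dave: $5023.44, Eve: $15070.32

Alice: $6697.92, Bob: $8372.40, Carol: $6697.92, Dave: $5023.44, Eve: $15070.32


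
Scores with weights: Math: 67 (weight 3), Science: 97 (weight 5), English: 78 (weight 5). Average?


Numerator = 67×3 + 97×5 + 78×5
= 201 + 485 + 390
= 1076
Total weight = 13
Weighted avg = 1076/13
= 82.77

82.77


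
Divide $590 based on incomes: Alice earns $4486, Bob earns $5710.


Total income = 4486 + 5710 = $10196
Alice: $590 × 4486/10196 = $259.59
Bob: $590 × 5710/10196 = $330.41
= Alice: $259.59, Bob: $330.41

Alice: $259.59, Bob: $330.41


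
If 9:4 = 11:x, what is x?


Cross multiply: 9 × x = 4 × 11
9x = 44
x = 44 / 9
= 4.89

4.89


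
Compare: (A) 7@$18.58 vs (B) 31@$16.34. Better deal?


Deal A: $18.58/7 = $2.6543/unit
Deal B: $16.34/31 = $0.5271/unit
B is cheaper per unit
= Deal B

Deal B


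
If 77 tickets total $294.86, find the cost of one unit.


Unit rate = total / quantity
= 294.86 / 77
= $3.83 per unit

$3.83 per unit


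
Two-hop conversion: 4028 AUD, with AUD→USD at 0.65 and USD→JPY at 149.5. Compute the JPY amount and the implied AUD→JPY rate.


Step 1: 4028 AUD × 0.65 = 2618.20 USD
Step 2: 2618.20 USD × 149.5 = 391420.90 JPY
Implied rate AUD→JPY = 0.65 × 149.5 = 97.1750
= 391420.90 JPY; implied rate 97.1750 JPY/AUD

391420.90 JPY; implied rate 97.1750 JPY/AUD


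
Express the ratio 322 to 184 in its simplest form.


GCD(322, 184) = 46
322/46 : 184/46
= 7:4

7:4


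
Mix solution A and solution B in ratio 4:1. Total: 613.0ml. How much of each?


Total parts = 4 + 1 = 5
solution A: 613.0 × 4/5 = 490.4ml
solution B: 613.0 × 1/5 = 122.6ml
= 490.4ml and 122.6ml

490.4ml and 122.6ml


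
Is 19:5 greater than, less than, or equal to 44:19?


19/5 = 3.8000
44/19 = 2.3158
3.8000 > 2.3158, so 19:5 is greater
= greater than

greater than


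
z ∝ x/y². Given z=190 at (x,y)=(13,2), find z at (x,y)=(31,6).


z = k·x/y²
Solve for k using the known point: k = z·y²/x = 190×4/13 = 760/13 ≈ 58.4615
Now evaluate at x=31, y=6:
z = k × 31 / 36 = (760 × 31) / (13 × 36) = 23560/468
≈ 50.3419

50.3419


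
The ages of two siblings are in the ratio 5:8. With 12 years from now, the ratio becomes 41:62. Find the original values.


Let A = 5k, B = 8k.
(5k + 12) / (8k + 12) = 41/62
Cross-multiply: 62(5k + 12) = 41(8k + 12)
310k + 744 = 328k + 492
310k - 328k = 492 - 744
-18k = -252
k = -252/-18 = 14
A = 5×14 = 70, B = 8×14 = 112
= A = 70, B = 112

A = 70, B = 112


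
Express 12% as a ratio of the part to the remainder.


12% means 12 parts out of 100; remainder = 88
Part : remainder = 12:88
GCD = 4
= 3:22

3:22


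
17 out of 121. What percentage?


Percentage = (part / whole) × 100
= (17 / 121) × 100
≈ 14.05%

14.05%


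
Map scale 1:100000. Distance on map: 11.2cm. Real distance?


Real distance = map distance × scale
= 11.2cm × 100000
= 1120000 cm = 11200.0 m
= 11.200 km

11.200 km


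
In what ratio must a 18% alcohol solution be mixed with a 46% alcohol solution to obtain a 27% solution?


Let x parts of 18% mix with y parts of 46%.
18x + 46y = 27(x + y)
18x + 46y = 27x + 27y
x(18 - 27) = y(27 - 46)
x/y = (46 - 27)/(27 - 18) = 19/9
Simplify: 19:9
= 19:9

19:9


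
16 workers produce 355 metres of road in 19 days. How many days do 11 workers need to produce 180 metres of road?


Days ∝ work / workers, so d₂ = d₁ × (m₁/m₂) × (w₂/w₁)
Workers factor (inverse): 16/11 ≈ 1.4545
Work factor (direct): 180/355 ≈ 0.5070
d₂ = 19 × 16/11 × 180/355 = (19 × 16 × 180) / (11 × 355) = 54720/3905
≈ 14.01 days

14.01 days


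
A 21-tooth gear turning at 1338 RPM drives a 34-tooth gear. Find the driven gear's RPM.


Gear ratio = 21:34 = 21:34
RPM_B = RPM_A × (teeth_A / teeth_B)
= 1338 × (21/34)
= 826.4 RPM

826.4 RPM


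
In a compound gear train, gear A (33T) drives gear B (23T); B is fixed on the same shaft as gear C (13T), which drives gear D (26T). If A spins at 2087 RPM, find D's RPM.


Stage 1: RPM_B = RPM_A × t_A/t_B = 2087 × 33/23 = 68871/23 ≈ 2994.39
B and C share a shaft → RPM_C = RPM_B
Stage 2: RPM_D = RPM_C × t_C/t_D = RPM_A × (t_A×t_C)/(t_B×t_D)
Overall ratio = (33×13)/(23×26) = 429/598
RPM_D = 2087 × 429/598 = 895323/598
≈ 1497.20 RPM

1497.20 RPM


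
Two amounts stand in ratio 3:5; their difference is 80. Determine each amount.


Let A = 3k, B = 5k.
5k - 3k = 80
2k = 80 → k = 80/2 = 40
A = 3×40 = 120, B = 5×40 = 200
= A = 120, B = 200

A = 120, B = 200


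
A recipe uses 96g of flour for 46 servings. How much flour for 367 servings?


Direct proportion: y/x = constant
k = 96/46 ≈ 2.0870
y₂ = k × 367 = 96 × 367 / 46 = 35232/46
≈ 765.91

765.91


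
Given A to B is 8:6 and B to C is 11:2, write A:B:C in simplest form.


Match B: multiply A:B by 11 → 88:66
Multiply B:C by 6 → 66:12
Combined: 88:66:12
GCD = 2
= 44:33:6

44:33:6


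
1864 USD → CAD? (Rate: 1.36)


Amount × rate = 1864 × 1.36
= 2535.04 CAD

2535.04 CAD


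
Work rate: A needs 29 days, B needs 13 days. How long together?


Rate of A = 1/29 per day
Rate of B = 1/13 per day
Combined rate = 1/29 + 1/13 = 42/377 ≈ 0.1114 per day
Days = 1 / combined rate = 377/42
≈ 8.98 days

8.98 days


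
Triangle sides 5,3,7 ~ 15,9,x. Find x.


Scale factor = 15/5 = 3
Missing side = 7 × 3
= 21.0

21.0


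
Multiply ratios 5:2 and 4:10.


Compound ratio = (5×4) : (2×10)
= 20:20
GCD = 20
= 1:1

1:1


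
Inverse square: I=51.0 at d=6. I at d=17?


I₁d₁² = I₂d₂²
I₂ = I₁ × (d₁/d₂)²
= 51.0 × (6/17)²
= 51.0 × 36/289
= 1836/289
≈ 6.3529

6.3529


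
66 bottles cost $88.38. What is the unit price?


Unit rate = total / quantity
= 88.38 / 66
= $1.34 per unit

$1.34 per unit


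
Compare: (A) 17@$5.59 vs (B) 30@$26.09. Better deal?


Deal A: $5.59/17 = $0.3288/unit
Deal B: $26.09/30 = $0.8697/unit
A is cheaper per unit
= Deal A

Deal A


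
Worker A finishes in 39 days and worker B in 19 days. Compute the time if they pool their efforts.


Rate of A = 1/39 per day
Rate of B = 1/19 per day
Combined rate = 1/39 + 1/19 = 58/741 ≈ 0.0783 per day
Days = 1 / combined rate = 741/58
≈ 12.78 days

12.78 days


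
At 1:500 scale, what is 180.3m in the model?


Model size = real / scale
= 180.3 / 500
= 0.3606 m

0.3606 m


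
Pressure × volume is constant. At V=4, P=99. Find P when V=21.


Inverse proportion: x × y = constant
k = 4 × 99 = 396
y₂ = k / 21 = 396 / 21
= 18.86

18.86


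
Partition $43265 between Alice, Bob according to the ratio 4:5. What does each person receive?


Total parts = 4 + 5 = 9
Alice: 43265 × 4/9 = 19228.89
Bob: 43265 × 5/9 = 24036.11
= Alice: $19228.89, Bob: $24036.11

Alice: $19228.89, Bob: $24036.11


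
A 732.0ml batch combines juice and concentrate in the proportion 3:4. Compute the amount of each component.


Total parts = 3 + 4 = 7
juice: 732.0 × 3/7 = 313.7ml
concentrate: 732.0 × 4/7 = 418.3ml
= 313.7ml and 418.3ml

313.7ml and 418.3ml


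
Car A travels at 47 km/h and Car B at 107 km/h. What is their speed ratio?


Ratio = 47:107
GCD = 1
Simplified = 47:107
Time ratio (same distance) = 107:47
Speed ratio = 47:107

47:107


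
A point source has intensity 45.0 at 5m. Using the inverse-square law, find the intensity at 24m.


I₁d₁² = I₂d₂²
I₂ = I₁ × (d₁/d₂)²
= 45.0 × (5/24)²
= 45.0 × 25/576
= 1125/576
≈ 1.9531

1.9531


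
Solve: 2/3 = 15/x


Cross multiply: 2 × x = 3 × 15
2x = 45
x = 45 / 2
= 22.50

22.50


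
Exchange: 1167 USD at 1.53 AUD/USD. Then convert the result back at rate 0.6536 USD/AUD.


Amount × rate = 1167 × 1.53 = 1785.51 AUD
Round-trip: 1785.51 × 0.6536 = 1167.01 USD
= 1785.51 AUD, then 1167.01 USD

1785.51 AUD, then 1167.01 USD


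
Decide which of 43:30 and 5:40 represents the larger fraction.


43/30 = 1.4333
5/40 = 0.1250
1.4333 > 0.1250, so 43:30 is greater
= 43:30

43:30


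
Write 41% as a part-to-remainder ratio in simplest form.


41% means 41 parts out of 100; remainder = 59
Part : remainder = 41:59
GCD = 1
= 41:59

41:59


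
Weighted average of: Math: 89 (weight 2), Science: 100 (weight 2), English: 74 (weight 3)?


Numerator = 89×2 + 100×2 + 74×3
= 178 + 200 + 222
= 600
Total weight = 7
Weighted avg = 600/7
= 85.71

85.71


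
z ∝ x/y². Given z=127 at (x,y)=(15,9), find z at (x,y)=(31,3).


z = k·x/y²
Solve for k using the known point: k = z·y²/x = 127×81/15 = 10287/15 = 685.8000
Now evaluate at x=31, y=3:
z = k × 31 / 9 = (10287 × 31) / (15 × 9) = 318897/135
= 2362.2000

2362.2000


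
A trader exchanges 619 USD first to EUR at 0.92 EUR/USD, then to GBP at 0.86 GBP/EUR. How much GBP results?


Step 1: 619 USD × 0.92 = 569.48 EUR
Step 2: 569.48 EUR × 0.86 = 489.75 GBP
Implied rate USD→GBP = 0.92 × 0.86 = 0.7912
= 489.75 GBP

489.75 GBP


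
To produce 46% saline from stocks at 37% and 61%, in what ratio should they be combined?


Let x parts of 37% mix with y parts of 61%.
37x + 61y = 46(x + y)
37x + 61y = 46x + 46y
x(37 - 46) = y(46 - 61)
x/y = (61 - 46)/(46 - 37) = 15/9
Simplify: 5:3
= 5:3

5:3


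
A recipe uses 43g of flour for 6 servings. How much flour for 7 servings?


Direct proportion: y/x = constant
k = 43/6 ≈ 7.1667
y₂ = k × 7 = 43 × 7 / 6 = 301/6
≈ 50.17

50.17


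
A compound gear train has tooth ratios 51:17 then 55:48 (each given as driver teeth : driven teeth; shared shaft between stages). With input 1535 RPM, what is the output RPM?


Stage 1: RPM_B = RPM_A × t_A/t_B = 1535 × 51/17 = 78285/17 = 4605.00
B and C share a shaft → RPM_C = RPM_B
Stage 2: RPM_D = RPM_C × t_C/t_D = RPM_A × (t_A×t_C)/(t_B×t_D)
Overall ratio = (51×55)/(17×48) = 2805/816
RPM_D = 1535 × 2805/816 = 4305675/816
≈ 5276.56 RPM

5276.56 RPM


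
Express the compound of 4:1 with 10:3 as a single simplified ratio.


Compound ratio = (4×10) : (1×3)
= 40:3
GCD = 1
= 40:3

40:3


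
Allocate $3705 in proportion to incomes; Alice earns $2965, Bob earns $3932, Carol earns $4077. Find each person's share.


Total income = 2965 + 3932 + 4077 = $10974
Alice: $3705 × 2965/10974 = $1001.03
Bob: $3705 × 3932/10974 = $1327.51
Carol: $3705 × 4077/10974 = $1376.46
= Alice: $1001.03, Bob: $1327.51, Carol: $1376.46

Alice: $1001.03, Bob: $1327.51, Carol: $1376.46


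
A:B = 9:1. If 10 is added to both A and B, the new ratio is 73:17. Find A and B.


Let A = 9k, B = 1k.
(9k + 10) / (1k + 10) = 73/17
Cross-multiply: 17(9k + 10) = 73(1k + 10)
153k + 170 = 73k + 730
153k - 73k = 730 - 170
80k = 560
k = 560/80 = 7
A = 9×7 = 63, B = 1×7 = 7
= A = 63, B = 7

A = 63, B = 7


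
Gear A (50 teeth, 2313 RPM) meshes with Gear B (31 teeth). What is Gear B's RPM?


Gear ratio = 50:31 = 50:31
RPM_B = RPM_A × (teeth_A / teeth_B)
= 2313 × (50/31)
= 3730.6 RPM

3730.6 RPM


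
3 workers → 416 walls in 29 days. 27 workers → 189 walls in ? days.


Days ∝ work / workers, so d₂ = d₁ × (m₁/m₂) × (w₂/w₁)
Workers factor (inverse): 3/27 ≈ 0.1111
Work factor (direct): 189/416 ≈ 0.4543
d₂ = 29 × 3/27 × 189/416 = (29 × 3 × 189) / (27 × 416) = 16443/11232
≈ 1.46 days

1.46 days


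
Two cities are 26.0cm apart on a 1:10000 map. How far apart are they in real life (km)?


Real distance = map distance × scale
= 26.0cm × 10000
= 260000 cm = 2600.0 m
= 2.600 km

2.600 km


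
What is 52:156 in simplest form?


GCD(52, 156) = 52
52/52 : 156/52
= 1:3

1:3


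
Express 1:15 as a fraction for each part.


Total parts = 1 + 15 = 16
First part: 1/16 = 1/16
Second part: 15/16 = 15/16
= 1/16 and 15/16

1/16 and 15/16


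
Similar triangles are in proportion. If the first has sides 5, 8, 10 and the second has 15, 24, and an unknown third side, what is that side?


Scale factor = 15/5 = 3
Missing side = 10 × 3
= 30.0

30.0


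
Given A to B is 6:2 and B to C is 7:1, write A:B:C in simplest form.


Match B: multiply A:B by 7 → 42:14
Multiply B:C by 2 → 14:2
Combined: 42:14:2
GCD = 2
= 21:7:1

21:7:1


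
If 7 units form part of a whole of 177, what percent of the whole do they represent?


Percentage = (part / whole) × 100
= (7 / 177) × 100
≈ 3.95%

3.95%


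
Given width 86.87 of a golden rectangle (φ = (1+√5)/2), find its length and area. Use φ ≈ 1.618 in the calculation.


φ = (1 + √5) / 2 ≈ 1.618
Length = width × φ = 86.87 × 1.618 = 140.55566
≈ 140.56
Area = width × length = 86.87 × 140.55566 = 12210.0701842 ≈ 12210.07
= Length: 140.56, Area: 12210.07

Length: 140.56, Area: 12210.07


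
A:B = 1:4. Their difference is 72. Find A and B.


Let A = 1k, B = 4k.
4k - 1k = 72
3k = 72 → k = 72/3 = 24
A = 1×24 = 24, B = 4×24 = 96
= A = 24, B = 96

A = 24, B = 96


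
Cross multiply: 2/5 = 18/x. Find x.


Cross multiply: 2 × x = 5 × 18
2x = 90
x = 90 / 2
= 45.00

45.00


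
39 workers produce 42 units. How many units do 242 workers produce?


Direct proportion: y/x = constant
k = 42/39 ≈ 1.0769
y₂ = k × 242 = 42 × 242 / 39 = 10164/39
≈ 260.62

260.62


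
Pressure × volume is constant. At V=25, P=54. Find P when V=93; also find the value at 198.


Inverse proportion: x × y = constant
k = 25 × 54 = 1350
At x=93: k/93 = 14.52
At x=198: k/198 = 6.82
= 14.52 and 6.82

14.52 and 6.82


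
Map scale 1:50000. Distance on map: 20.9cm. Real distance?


Real distance = map distance × scale
= 20.9cm × 50000
= 1045000 cm = 10450.0 m
= 10.450 km

10.450 km


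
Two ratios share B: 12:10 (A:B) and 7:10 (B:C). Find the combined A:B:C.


Match B: multiply A:B by 7 → 84:70
Multiply B:C by 10 → 70:100
Combined: 84:70:100
GCD = 2
= 42:35:50

42:35:50


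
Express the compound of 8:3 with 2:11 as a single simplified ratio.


Compound ratio = (8×2) : (3×11)
= 16:33
GCD = 1
= 16:33

16:33


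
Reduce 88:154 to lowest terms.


GCD(88, 154) = 22
88/22 : 154/22
= 4:7

4:7


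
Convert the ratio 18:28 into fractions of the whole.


Total parts = 18 + 28 = 46
First part: 18/46 = 9/23
Second part: 28/46 = 14/23
= 9/23 and 14/23

9/23 and 14/23


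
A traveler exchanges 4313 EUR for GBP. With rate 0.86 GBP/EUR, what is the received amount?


Amount × rate = 4313 × 0.86
= 3709.18 GBP

3709.18 GBP


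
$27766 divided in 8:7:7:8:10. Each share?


Total parts = 8 + 7 + 7 + 8 + 10 = 40
Part 1: 27766 × 8/40 = 5553.20
Part 2: 27766 × 7/40 = 4859.05
Part 3: 27766 × 7/40 = 4859.05
Part 4: 27766 × 8/40 = 5553.20
Part 5: 27766 × 10/40 = 6941.50
= Part 1: $5553.20, Part 2: $4859.05, Part 3: $4859.05, Part 4: $5553.20, Part 5: $6941.50

Part 1: $5553.20, Part 2: $4859.05, Part 3: $4859.05, Part 4: $5553.20, Part 5: $6941.50


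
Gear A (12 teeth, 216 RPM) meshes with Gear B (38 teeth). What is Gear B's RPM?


Gear ratio = 12:38 = 6:19
RPM_B = RPM_A × (teeth_A / teeth_B)
= 216 × (12/38)
= 68.2 RPM

68.2 RPM


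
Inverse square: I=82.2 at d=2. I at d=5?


I₁d₁² = I₂d₂²
I₂ = I₁ × (d₁/d₂)²
= 82.2 × (2/5)²
= 82.2 × 4/25
= 328.8/25
= 13.1520

13.1520


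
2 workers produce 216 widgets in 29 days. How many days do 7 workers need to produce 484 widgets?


Days ∝ work / workers, so d₂ = d₁ × (m₁/m₂) × (w₂/w₁)
Workers factor (inverse): 2/7 ≈ 0.2857
Work factor (direct): 484/216 ≈ 2.2407
d₂ = 29 × 2/7 × 484/216 = (29 × 2 × 484) / (7 × 216) = 28072/1512
≈ 18.57 days

18.57 days


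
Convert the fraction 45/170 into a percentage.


Percentage = (part / whole) × 100
= (45 / 170) × 100
≈ 26.47%

26.47%


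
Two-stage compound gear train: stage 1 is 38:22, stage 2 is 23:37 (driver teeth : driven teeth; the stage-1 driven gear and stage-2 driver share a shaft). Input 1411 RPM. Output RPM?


Stage 1: RPM_B = RPM_A × t_A/t_B = 1411 × 38/22 = 53618/22 ≈ 2437.18
B and C share a shaft → RPM_C = RPM_B
Stage 2: RPM_D = RPM_C × t_C/t_D = RPM_A × (t_A×t_C)/(t_B×t_D)
Overall ratio = (38×23)/(22×37) = 874/814
RPM_D = 1411 × 874/814 = 1233214/814
≈ 1515.00 RPM

1515.00 RPM


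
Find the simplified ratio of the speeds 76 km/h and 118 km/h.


Ratio = 76:118
GCD = 2
Simplified = 38:59
Time ratio (same distance) = 59:38
Speed ratio = 38:59

38:59


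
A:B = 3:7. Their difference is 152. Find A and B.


Let A = 3k, B = 7k.
7k - 3k = 152
4k = 152 → k = 152/4 = 38
A = 3×38 = 114, B = 7×38 = 266
= A = 114, B = 266

A = 114, B = 266


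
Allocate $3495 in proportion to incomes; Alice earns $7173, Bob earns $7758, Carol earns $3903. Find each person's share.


Total income = 7173 + 7758 + 3903 = $18834
Alice: $3495 × 7173/18834 = $1331.08
Bob: $3495 × 7758/18834 = $1439.64
Carol: $3495 × 3903/18834 = $724.27
= Alice: $1331.08, Bob: $1439.64, Carol: $724.27

Alice: $1331.08, Bob: $1439.64, Carol: $724.27


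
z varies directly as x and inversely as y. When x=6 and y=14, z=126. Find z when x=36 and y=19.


z = k·x/y
Solve for k using the known point: k = z·y/x = 126×14/6 = 1764/6 = 294.0000
Now evaluate at x=36, y=19:
z = k × 36 / 19 = (1764 × 36) / (6 × 19) = 63504/114
≈ 557.0526

557.0526


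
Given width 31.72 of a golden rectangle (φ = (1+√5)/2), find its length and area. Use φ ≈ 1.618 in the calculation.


φ = (1 + √5) / 2 ≈ 1.618
Length = width × φ = 31.72 × 1.618 = 51.32296
≈ 51.32
Area = width × length = 31.72 × 51.32296 = 1627.9642912 ≈ 1627.96
= Length: 51.32, Area: 1627.96

Length: 51.32, Area: 1627.96


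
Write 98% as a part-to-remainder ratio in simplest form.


98% means 98 parts out of 100; remainder = 2
Part : remainder = 98:2
GCD = 2
= 49:1

49:1


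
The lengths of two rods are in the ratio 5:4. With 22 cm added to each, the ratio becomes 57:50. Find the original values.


Let A = 5k, B = 4k.
(5k + 22) / (4k + 22) = 57/50
Cross-multiply: 50(5k + 22) = 57(4k + 22)
250k + 1100 = 228k + 1254
250k - 228k = 1254 - 1100
22k = 154
k = 154/22 = 7
A = 5×7 = 35, B = 4×7 = 28
= A = 35, B = 28

A = 35, B = 28


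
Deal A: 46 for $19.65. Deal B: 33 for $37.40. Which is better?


Deal A: $19.65/46 = $0.4272/unit
Deal B: $37.40/33 = $1.1333/unit
A is cheaper per unit
= Deal A

Deal A


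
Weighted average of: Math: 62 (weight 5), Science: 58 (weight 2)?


Numerator = 62×5 + 58×2
= 310 + 116
= 426
Total weight = 7
Weighted avg = 426/7
= 60.86

60.86


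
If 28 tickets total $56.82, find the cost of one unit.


Unit rate = total / quantity
= 56.82 / 28
= $2.03 per unit

$2.03 per unit


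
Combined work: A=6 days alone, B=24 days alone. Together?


Rate of A = 1/6 per day
Rate of B = 1/24 per day
Combined rate = 1/6 + 1/24 = 30/144 ≈ 0.2083 per day
Days = 1 / combined rate = 144/30
= 4.80 days

4.80 days


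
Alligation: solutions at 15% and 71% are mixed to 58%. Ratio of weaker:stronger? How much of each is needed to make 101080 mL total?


Let x parts of 15% mix with y parts of 71%.
15x + 71y = 58(x + y)
15x + 71y = 58x + 58y
x(15 - 58) = y(58 - 71)
x/y = (71 - 58)/(58 - 15) = 13/43
Simplify: 13:43
Total parts = 56; one part = 101080/56 = 1805.00 mL
15% solution: 13×1805.00 = 23465.00 mL
71% solution: 43×1805.00 = 77615.00 mL
= ratio 13:43; 23465.00 mL and 77615.00 mL

ratio 13:43; 23465.00 mL and 77615.00 mL


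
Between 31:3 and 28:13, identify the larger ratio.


31/3 = 10.3333
28/13 = 2.1538
10.3333 > 2.1538, so 31:3 is greater
= 31:3

31:3


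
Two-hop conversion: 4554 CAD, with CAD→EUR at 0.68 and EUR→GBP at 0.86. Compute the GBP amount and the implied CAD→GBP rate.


Step 1: 4554 CAD × 0.68 = 3096.72 EUR
Step 2: 3096.72 EUR × 0.86 = 2663.18 GBP
Implied rate CAD→GBP = 0.68 × 0.86 = 0.5848
= 2663.18 GBP; implied rate 0.5848 GBP/CAD

2663.18 GBP; implied rate 0.5848 GBP/CAD
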